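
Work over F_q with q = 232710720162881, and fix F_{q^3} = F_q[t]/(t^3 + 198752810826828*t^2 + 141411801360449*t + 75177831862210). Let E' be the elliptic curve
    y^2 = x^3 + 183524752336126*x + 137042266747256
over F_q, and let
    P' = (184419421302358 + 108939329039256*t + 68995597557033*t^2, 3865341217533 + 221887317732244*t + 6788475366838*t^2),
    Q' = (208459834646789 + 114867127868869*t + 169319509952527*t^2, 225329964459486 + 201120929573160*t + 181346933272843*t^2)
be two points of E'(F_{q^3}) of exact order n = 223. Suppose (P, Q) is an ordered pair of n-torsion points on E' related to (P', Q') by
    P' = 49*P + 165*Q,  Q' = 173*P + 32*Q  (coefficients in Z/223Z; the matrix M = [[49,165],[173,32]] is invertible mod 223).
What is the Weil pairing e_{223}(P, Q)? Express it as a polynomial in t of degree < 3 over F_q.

e_{223}(aP+bQ,cP+dQ) = e_{223}(P,Q)^(ad-bc); with (a,b,c,d)=(49,165,173,32) this gives the det-223 law.
Inverting 6 mod 223: 186. Thus e_{223}(P,Q) = e(P',Q')^{186}.
Run Miller on y^2=x^3+183524752336126*x+137042266747256 over F_{232710720162881}: ladder 11011111 (8 bits); e = f_P(D_Q)/f_Q(D_P).
f_P(D_Q)/f_Q(D_P) = 199133387418876 + 85946982300707*t + 87652952823433*t^2.
Raise to 186: e(P,Q) = 54534542895463 + 157018484501633*t + 227314694152627*t^2 in mu_{223}.

54534542895463 + 157018484501633*t + 227314694152627*t^2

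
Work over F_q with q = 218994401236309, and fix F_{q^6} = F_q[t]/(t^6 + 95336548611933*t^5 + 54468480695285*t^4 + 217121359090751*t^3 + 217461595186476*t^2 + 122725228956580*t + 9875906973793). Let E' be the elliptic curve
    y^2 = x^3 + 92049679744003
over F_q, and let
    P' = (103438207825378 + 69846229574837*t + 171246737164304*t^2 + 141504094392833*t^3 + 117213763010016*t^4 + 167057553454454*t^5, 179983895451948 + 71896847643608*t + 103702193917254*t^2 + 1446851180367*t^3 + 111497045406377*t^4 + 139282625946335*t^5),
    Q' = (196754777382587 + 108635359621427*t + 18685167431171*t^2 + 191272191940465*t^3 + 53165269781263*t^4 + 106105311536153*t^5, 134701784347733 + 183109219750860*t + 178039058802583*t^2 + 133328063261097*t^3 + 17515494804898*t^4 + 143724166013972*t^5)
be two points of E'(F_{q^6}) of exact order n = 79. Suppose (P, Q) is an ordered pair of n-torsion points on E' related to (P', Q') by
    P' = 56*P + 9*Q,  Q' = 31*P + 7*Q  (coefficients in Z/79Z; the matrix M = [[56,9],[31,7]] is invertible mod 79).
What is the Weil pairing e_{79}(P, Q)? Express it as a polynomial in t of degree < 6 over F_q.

Since e_{79}(P,P)=e_{79}(Q,Q)=1 and e_{79}(Q,P)=e_{79}(P,Q)^{-1}, expanding e_{79}(56*P + 9*Q,31*P + 7*Q) leaves e(P,Q)^det(M).
56*7 - 9*31 = 113; reduced mod 79: det = 34, inverse 7.
7-bit Miller (1001111) on E'/F_{218994401236309} with a'=0, b'=92049679744003: accumulate tangent/chord ratios at Q'+S and P'+S'.
f_P(D_Q)/f_Q(D_P) = 65299524743492 + 5942767176913*t + 152127555200438*t^2 + 36559015774040*t^3 + 166433756859274*t^4 + 213566264707946*t^5.
e_{79}(P,Q) = (65299524743492 + 5942767176913*t + 152127555200438*t^2 + 36559015774040*t^3 + 166433756859274*t^4 + 213566264707946*t^5)^{7} = 194298959168971 + 75292951746714*t + 174139775794430*t^2 + 3258552862210*t^3 + 7584316924173*t^4 + 985406714005*t^5.

194298959168971 + 75292951746714*t + 174139775794430*t^2 + 3258552862210*t^3 + 7584316924173*t^4 + 985406714005*t^5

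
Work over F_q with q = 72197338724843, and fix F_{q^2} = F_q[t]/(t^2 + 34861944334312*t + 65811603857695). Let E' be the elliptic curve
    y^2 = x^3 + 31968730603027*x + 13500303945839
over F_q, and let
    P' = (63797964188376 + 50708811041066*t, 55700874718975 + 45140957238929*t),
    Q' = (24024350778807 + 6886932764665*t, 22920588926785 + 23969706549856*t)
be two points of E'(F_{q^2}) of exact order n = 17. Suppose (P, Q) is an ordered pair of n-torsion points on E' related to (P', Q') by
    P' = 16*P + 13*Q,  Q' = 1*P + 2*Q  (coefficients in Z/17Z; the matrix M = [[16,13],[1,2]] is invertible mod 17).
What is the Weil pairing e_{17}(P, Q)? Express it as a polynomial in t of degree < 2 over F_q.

61640133111208 + 15228062386483*t

Under M = [[16,13],[1,2]] in GL_2(Z/17), e_{17}(P',Q') = e_{17}(P,Q)^(16*2-13*1 mod 17).
det M = 16*2 - 13*1 = 19 = 2 (mod 17); 2^{-1} = 9 (mod 17).
Miller loop for e_{17} over F_{72197338724843^2}: bits of 17 = 10001; 4 double steps + 1 add steps, l/v at each.
f_P(D_Q)/f_Q(D_P) = 54397076890525 + 53617432500501*t.
Finally e_{17}(P,Q) = 61640133111208 + 15228062386483*t.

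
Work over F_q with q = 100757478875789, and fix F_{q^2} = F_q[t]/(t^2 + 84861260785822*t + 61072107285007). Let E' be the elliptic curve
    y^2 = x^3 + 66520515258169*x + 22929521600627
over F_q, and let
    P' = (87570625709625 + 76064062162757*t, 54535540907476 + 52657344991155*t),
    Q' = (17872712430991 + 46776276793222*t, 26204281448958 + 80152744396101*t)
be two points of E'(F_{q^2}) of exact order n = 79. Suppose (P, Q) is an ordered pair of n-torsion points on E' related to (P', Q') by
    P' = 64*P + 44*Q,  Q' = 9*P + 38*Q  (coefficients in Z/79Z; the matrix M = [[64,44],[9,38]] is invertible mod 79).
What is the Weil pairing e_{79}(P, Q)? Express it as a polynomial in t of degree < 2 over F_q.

56426991446079 + 57780221115023*t

Since e_{79}(P,P)=e_{79}(Q,Q)=1 and e_{79}(Q,P)=e_{79}(P,Q)^{-1}, expanding e_{79}(64*P + 44*Q,9*P + 38*Q) leaves e(P,Q)^det(M).
64*38 - 44*9 = 2036; reduced mod 79: det = 61, inverse 57.
Run Miller on y^2=x^3+66520515258169*x+22929521600627 over F_{100757478875789}: ladder 1001111 (7 bits); e = f_P(D_Q)/f_Q(D_P).
e_{79}(P',Q') = 59241262336032 + 28819770884943*t.
Finally e_{79}(P,Q) = 56426991446079 + 57780221115023*t.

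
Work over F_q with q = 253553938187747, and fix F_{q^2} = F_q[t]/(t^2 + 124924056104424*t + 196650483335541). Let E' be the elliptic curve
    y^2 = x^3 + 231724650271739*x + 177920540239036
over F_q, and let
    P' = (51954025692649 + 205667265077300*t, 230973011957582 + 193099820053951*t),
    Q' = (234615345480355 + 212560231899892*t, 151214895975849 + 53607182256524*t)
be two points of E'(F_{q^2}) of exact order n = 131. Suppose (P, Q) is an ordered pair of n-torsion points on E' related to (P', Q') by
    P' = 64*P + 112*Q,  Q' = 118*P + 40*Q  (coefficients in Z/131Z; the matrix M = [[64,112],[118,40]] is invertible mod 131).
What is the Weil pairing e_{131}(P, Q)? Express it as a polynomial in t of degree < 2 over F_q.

154291319333288 + 84725570733179*t

e_{131}(aP+bQ,cP+dQ) = e_{131}(P,Q)^(ad-bc); with (a,b,c,d)=(64,112,118,40) this gives the det-131 law.
Hence e(P,Q) = e(P',Q')^{32} where 32 = 86^{-1} mod 131.
8-bit Miller (10000011) on E'/F_{253553938187747} with a'=231724650271739, b'=177920540239036: accumulate tangent/chord ratios at Q'+S and P'+S'.
The quotient is 57224563275656 + 71998314662346*t.
Hence e(P,Q) = 154291319333288 + 84725570733179*t in F_{253553938187747^2}^*.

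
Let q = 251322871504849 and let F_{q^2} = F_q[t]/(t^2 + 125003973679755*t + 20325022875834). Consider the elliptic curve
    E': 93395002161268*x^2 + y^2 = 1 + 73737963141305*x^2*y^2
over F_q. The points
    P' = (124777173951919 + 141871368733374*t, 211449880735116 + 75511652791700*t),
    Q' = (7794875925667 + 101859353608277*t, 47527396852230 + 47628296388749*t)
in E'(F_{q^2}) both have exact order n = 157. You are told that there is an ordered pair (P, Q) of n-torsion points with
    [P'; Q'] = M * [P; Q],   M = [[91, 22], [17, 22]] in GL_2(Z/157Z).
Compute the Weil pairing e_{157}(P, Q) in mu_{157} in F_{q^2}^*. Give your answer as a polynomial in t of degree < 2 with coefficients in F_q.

126086507233406 + 4173650289111*t

Since e_{157}(P,P)=e_{157}(Q,Q)=1 and e_{157}(Q,P)=e_{157}(P,Q)^{-1}, expanding e_{157}(91*P + 22*Q,17*P + 22*Q) leaves e(P,Q)^det(M).
det M = 91*22 - 22*17 = 1628 = 58 (mod 157); 58^{-1} = 111 (mod 157).
Edwards a_E,d_E -> Montgomery A=184736189092137,B=94056739366482 -> Weierstrass 0,81363927717559 via alpha=153516929969520,beta=67744977631203.
Build f_{157,P'} and f_{157,Q'} via the 8-bit ladder of 157=10011101_2; evaluate at shifted divisors; quotient in F_{251322871504849^2}.
So e_{157}(P',Q') = 136510239799706 + 107387544352481*t.
e_{157}(P,Q) = (136510239799706 + 107387544352481*t)^{111} = 126086507233406 + 4173650289111*t.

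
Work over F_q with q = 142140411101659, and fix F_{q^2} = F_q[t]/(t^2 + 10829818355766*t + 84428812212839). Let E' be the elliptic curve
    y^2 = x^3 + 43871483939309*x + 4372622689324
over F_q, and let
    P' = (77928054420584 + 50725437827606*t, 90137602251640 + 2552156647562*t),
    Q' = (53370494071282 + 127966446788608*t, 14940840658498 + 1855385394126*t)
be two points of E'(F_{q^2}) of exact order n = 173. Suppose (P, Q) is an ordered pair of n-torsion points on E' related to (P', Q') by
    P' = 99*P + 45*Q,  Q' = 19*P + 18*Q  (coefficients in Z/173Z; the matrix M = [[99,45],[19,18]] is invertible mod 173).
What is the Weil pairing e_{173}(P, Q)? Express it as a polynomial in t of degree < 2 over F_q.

The 173-Weil pairing on E[173] over F_{142140411101659} is alternating-bilinear: e_{173}(P',Q') = e_{173}(P,Q)^det(M).
So e_{173}(P,Q) = e_{173}(P',Q')^{120}, since 62*120 = 1 mod 173.
Run Miller on y^2=x^3+43871483939309*x+4372622689324 over F_{142140411101659}: ladder 10101101 (8 bits); e = f_P(D_Q)/f_Q(D_P).
Result: e(P',Q') = 65338659730501 + 61810307616193*t.
Thus e_{173}(P,Q) = 106311807622924 + 100212309314448*t.

106311807622924 + 100212309314448*t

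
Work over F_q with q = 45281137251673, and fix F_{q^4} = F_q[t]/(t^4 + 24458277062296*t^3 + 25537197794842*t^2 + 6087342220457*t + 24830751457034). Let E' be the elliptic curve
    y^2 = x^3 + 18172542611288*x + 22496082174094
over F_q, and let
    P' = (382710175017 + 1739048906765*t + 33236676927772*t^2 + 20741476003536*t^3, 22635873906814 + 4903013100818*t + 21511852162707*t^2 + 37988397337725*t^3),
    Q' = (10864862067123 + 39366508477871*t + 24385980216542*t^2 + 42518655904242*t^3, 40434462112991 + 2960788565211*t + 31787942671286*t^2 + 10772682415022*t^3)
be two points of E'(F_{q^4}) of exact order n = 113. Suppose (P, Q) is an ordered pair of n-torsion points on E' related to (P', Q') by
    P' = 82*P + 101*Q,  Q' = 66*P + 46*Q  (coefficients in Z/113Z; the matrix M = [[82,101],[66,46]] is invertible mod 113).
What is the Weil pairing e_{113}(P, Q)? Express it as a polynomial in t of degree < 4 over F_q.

Alternating bilinearity on E[113] (values in mu_{113} in F_{45281137251673^4}) gives e(P',Q') = e(P,Q)^det(M).
det(M) mod 113 = 44; its inverse in (Z/113)^* is 18 (check: 44*18 mod 113 = 1).
Build f_{113,P'} and f_{113,Q'} via the 7-bit ladder of 113=1110001_2; evaluate at shifted divisors; quotient in F_{45281137251673^4}.
Result: e(P',Q') = 38438990858743 + 43411409384007*t + 18643187181059*t^2 + 23010839345126*t^3.
Hence e(P,Q) = 35673884325544 + 32289074965371*t + 36356956439367*t^2 + 16765392573209*t^3 in F_{45281137251673^4}^*.

35673884325544 + 32289074965371*t + 36356956439367*t^2 + 16765392573209*t^3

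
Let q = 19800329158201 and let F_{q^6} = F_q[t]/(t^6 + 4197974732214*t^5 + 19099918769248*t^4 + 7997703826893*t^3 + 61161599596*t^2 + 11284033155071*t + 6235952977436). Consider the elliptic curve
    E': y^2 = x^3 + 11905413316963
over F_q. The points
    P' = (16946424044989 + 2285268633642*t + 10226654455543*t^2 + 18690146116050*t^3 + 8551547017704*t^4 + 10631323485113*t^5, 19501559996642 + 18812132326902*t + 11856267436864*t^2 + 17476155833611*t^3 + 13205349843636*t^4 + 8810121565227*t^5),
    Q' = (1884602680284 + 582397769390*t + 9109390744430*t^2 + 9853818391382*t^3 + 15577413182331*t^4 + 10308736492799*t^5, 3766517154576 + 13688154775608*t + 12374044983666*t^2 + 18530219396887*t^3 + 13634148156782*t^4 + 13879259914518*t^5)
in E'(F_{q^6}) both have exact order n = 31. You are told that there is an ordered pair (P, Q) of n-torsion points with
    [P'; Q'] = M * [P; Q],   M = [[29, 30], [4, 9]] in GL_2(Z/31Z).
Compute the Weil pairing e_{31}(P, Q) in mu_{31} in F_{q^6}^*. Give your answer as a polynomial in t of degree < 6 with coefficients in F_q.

10364470414205 + 2925098733814*t + 2200297840651*t^2 + 18436897831624*t^3 + 4171178931801*t^4 + 1465638432039*t^5

Alternating bilinearity on E[31] (values in mu_{31} in F_{19800329158201^6}) gives e(P',Q') = e(P,Q)^det(M).
29*9 - 30*4 = 141; reduced mod 31: det = 17, inverse 11.
Run Miller on y^2=x^3+11905413316963 over F_{19800329158201}: ladder 11111 (5 bits); e = f_P(D_Q)/f_Q(D_P).
e_{31}(P',Q') = 6625744713096 + 5100103125331*t + 8189681995827*t^2 + 8435282873624*t^3 + 10242131370322*t^4 + 5906988909861*t^5.
Finally e_{31}(P,Q) = 10364470414205 + 2925098733814*t + 2200297840651*t^2 + 18436897831624*t^3 + 4171178931801*t^4 + 1465638432039*t^5.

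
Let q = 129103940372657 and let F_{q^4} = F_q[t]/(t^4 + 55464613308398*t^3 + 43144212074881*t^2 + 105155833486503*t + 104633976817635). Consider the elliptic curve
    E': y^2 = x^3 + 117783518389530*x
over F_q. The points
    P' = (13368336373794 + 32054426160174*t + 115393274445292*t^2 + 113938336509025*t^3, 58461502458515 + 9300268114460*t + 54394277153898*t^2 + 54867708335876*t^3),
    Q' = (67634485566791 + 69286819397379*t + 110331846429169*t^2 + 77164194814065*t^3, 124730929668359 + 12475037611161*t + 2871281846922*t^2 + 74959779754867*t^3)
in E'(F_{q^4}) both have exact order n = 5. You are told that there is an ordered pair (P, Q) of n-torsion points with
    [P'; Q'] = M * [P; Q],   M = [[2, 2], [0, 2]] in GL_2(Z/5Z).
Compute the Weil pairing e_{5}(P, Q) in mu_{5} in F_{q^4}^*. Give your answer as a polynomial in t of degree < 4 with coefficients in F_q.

Since e_{5}(P,P)=e_{5}(Q,Q)=1 and e_{5}(Q,P)=e_{5}(P,Q)^{-1}, expanding e_{5}(2*P + 2*Q,2*Q) leaves e(P,Q)^det(M).
So e_{5}(P,Q) = e_{5}(P',Q')^{4}, since 4*4 = 1 mod 5.
Run Miller on y^2=x^3+117783518389530*x over F_{129103940372657}: ladder 101 (3 bits); e = f_P(D_Q)/f_Q(D_P).
f_P(D_Q)/f_Q(D_P) = 113542947372267 + 93268515568022*t + 108956635377979*t^2 + 23247201344114*t^3.
Finally e_{5}(P,Q) = 47785861438367 + 123746145115507*t + 77066491002377*t^2 + 69687386705336*t^3.

47785861438367 + 123746145115507*t + 77066491002377*t^2 + 69687386705336*t^3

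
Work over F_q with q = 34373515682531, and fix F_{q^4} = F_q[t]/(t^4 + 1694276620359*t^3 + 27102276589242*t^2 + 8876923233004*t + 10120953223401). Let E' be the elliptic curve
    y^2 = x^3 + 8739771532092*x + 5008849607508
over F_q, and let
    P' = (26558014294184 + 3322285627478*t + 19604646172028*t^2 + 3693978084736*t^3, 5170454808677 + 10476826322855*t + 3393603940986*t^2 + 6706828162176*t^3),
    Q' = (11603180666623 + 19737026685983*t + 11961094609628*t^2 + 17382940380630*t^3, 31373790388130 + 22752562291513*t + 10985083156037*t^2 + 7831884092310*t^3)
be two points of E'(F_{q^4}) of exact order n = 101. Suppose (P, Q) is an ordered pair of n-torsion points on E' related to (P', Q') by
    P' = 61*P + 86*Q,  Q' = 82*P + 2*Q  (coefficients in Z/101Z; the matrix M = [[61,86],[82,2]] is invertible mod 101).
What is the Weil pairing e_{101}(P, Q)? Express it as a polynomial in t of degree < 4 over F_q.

e_{101} is bilinear + alternating on E[101], so e_{101}(61*P + 86*Q, 82*P + 2*Q) = e_{101}(P,Q)^(61*2-86*82).
61*2 - 86*82 = -6930; reduced mod 101: det = 39, inverse 57.
7-bit Miller (1100101) on E'/F_{34373515682531} with a'=8739771532092, b'=5008849607508: accumulate tangent/chord ratios at Q'+S and P'+S'.
So e_{101}(P',Q') = 18703116155575 + 3173338955968*t + 5481846300412*t^2 + 30252047479206*t^3.
Finally e_{101}(P,Q) = 11941465926719 + 34319560524376*t + 19156100859782*t^2 + 34285970265608*t^3.

11941465926719 + 34319560524376*t + 19156100859782*t^2 + 34285970265608*t^3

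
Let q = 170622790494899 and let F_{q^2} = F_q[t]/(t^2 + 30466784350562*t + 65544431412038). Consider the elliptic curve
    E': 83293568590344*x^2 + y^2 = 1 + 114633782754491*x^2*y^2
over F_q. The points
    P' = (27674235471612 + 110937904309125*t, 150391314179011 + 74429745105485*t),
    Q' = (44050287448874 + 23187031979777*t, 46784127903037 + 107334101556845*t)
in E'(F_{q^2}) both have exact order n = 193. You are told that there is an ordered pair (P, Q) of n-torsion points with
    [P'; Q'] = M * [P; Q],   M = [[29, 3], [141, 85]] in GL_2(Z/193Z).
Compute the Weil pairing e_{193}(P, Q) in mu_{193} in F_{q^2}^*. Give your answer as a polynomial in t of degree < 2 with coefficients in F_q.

3454839114423 + 103734078133597*t

Since e_{193}(P,P)=e_{193}(Q,Q)=1 and e_{193}(Q,P)=e_{193}(P,Q)^{-1}, expanding e_{193}(29*P + 3*Q,141*P + 85*Q) leaves e(P,Q)^det(M).
det(M) mod 193 = 112; its inverse in (Z/193)^* is 81 (check: 112*81 mod 193 = 1).
Edwards a_E,d_E -> Montgomery A=133611079338739,B=109428861292057 -> Weierstrass 163833690833168,109980539021600 via alpha=4550760141656,beta=34820644082688.
Miller loop for e_{193} over F_{170622790494899^2}: bits of 193 = 11000001; 7 double steps + 2 add steps, l/v at each.
f_P(D_Q)/f_Q(D_P) = 75332067034507 + 149309131259233*t.
Raise to 81: e(P,Q) = 3454839114423 + 103734078133597*t in mu_{193}.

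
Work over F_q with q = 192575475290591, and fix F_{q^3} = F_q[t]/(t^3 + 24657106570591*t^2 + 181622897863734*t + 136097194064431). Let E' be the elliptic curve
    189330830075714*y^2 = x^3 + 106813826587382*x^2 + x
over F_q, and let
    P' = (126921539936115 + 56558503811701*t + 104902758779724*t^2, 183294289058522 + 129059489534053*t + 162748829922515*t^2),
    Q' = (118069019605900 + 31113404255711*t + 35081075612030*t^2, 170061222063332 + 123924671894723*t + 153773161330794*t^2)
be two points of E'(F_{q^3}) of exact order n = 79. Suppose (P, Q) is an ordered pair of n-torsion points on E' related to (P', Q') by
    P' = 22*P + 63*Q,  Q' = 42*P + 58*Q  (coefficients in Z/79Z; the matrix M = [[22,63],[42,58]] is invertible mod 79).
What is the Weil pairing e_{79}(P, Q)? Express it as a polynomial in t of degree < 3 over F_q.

e_{79}(aP+bQ,cP+dQ) = e_{79}(P,Q)^(ad-bc); with (a,b,c,d)=(22,63,42,58) this gives the det-79 law.
Inverting 52 mod 79: 38. Thus e_{79}(P,Q) = e(P',Q')^{38}.
Undo Montgomery via alpha=183620908395314, beta=5268152569789: (a',b')=(167732299091268,89217701425284) over F_{192575475290591}.
Build f_{79,P'} and f_{79,Q'} via the 7-bit ladder of 79=1001111_2; evaluate at shifted divisors; quotient in F_{192575475290591^3}.
Result: e(P',Q') = 105074044719177 + 83153174273548*t + 13300536897184*t^2.
(105074044719177 + 83153174273548*t + 13300536897184*t^2)^{38} mod (192575475290591,f) = 1426888741411 + 506583951707*t + 34793887014406*t^2.

1426888741411 + 506583951707*t + 34793887014406*t^2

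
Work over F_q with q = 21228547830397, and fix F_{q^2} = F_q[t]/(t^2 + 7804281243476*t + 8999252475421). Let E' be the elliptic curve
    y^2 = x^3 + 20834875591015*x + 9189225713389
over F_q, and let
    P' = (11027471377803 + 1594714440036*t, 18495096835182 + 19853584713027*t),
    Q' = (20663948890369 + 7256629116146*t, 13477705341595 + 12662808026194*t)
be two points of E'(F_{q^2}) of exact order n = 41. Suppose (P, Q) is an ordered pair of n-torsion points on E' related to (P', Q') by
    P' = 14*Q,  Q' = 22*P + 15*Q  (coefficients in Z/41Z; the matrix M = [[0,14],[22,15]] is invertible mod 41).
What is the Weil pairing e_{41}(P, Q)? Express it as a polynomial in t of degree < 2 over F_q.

15554549308329 + 12259212535140*t

Since e_{41}(P,P)=e_{41}(Q,Q)=1 and e_{41}(Q,P)=e_{41}(P,Q)^{-1}, expanding e_{41}(14*Q,22*P + 15*Q) leaves e(P,Q)^det(M).
Inverting 20 mod 41: 39. Thus e_{41}(P,Q) = e(P',Q')^{39}.
Miller loop for e_{41} over F_{21228547830397^2}: bits of 41 = 101001; 5 double steps + 2 add steps, l/v at each.
So e_{41}(P',Q') = 1461303434546 + 20982796473699*t.
Thus e_{41}(P,Q) = 15554549308329 + 12259212535140*t.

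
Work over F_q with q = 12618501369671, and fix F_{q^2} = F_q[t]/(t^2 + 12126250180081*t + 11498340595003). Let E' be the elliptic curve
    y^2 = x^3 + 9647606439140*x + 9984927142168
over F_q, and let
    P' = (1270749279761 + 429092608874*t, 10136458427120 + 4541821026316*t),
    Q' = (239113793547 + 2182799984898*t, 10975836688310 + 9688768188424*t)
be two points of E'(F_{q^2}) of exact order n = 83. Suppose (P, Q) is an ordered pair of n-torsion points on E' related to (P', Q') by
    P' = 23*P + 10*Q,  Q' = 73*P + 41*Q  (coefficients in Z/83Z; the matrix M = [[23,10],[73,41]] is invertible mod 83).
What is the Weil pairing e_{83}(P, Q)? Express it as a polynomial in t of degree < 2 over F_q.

7333660867197 + 11568579725332*t

Under M = [[23,10],[73,41]] in GL_2(Z/83), e_{83}(P',Q') = e_{83}(P,Q)^(23*41-10*73 mod 83).
Hence e(P,Q) = e(P',Q')^{53} where 53 = 47^{-1} mod 83.
Build f_{83,P'} and f_{83,Q'} via the 7-bit ladder of 83=1010011_2; evaluate at shifted divisors; quotient in F_{12618501369671^2}.
Result: e(P',Q') = 1229633216389 + 5421817029072*t.
Raise to 53: e(P,Q) = 7333660867197 + 11568579725332*t in mu_{83}.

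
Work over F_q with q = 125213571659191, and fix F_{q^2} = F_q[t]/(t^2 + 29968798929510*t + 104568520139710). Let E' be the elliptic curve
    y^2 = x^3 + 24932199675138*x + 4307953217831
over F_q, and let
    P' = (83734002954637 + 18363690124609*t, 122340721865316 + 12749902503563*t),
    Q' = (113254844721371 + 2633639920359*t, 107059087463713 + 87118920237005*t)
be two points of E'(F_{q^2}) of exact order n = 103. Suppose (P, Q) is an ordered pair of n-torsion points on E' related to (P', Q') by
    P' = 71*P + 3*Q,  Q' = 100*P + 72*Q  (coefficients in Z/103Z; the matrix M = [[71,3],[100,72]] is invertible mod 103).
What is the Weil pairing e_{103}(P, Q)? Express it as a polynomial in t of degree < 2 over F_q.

Under M = [[71,3],[100,72]] in GL_2(Z/103), e_{103}(P',Q') = e_{103}(P,Q)^(71*72-3*100 mod 103).
So e_{103}(P,Q) = e_{103}(P',Q')^{71}, since 74*71 = 1 mod 103.
n = 103 = (1100111)_2 (7 bits, wt 5); accumulate f_{103,P'}(Q'+S)/f_{103,P'}(S) along the 6-step ladder.
e_{103}(P',Q') = 31487471135186 + 26279201196455*t.
Finally e_{103}(P,Q) = 77253149403424 + 109620874617973*t.

77253149403424 + 109620874617973*t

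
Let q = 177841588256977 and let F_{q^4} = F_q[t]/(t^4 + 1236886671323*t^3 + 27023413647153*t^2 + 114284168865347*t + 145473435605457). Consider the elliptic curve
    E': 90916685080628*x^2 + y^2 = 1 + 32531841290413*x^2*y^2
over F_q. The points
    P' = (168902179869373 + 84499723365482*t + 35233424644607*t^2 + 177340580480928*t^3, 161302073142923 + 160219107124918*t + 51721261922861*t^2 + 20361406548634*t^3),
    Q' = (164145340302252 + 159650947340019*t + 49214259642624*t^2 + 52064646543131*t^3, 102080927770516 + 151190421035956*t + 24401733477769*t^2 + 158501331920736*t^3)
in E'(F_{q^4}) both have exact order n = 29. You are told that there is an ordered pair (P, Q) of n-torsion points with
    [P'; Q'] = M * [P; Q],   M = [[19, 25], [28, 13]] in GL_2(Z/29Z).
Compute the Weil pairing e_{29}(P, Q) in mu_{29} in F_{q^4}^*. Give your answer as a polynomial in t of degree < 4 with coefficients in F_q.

e_{29}(aP+bQ,cP+dQ) = e_{29}(P,Q)^(ad-bc); with (a,b,c,d)=(19,25,28,13) this gives the det-29 law.
Hence e(P,Q) = e(P',Q')^{8} where 8 = 11^{-1} mod 29.
Edwards->Montgomery: u=(1+y)/(1-y), v=u/x -> 54343718678515v^2=u^3+87132651109679u^2+u; then x_W=59056608011798u+109495548523662: y^2=x^3+55449889436173*x+141224441478822.
Run Miller on y^2=x^3+55449889436173*x+141224441478822 over F_{177841588256977}: ladder 11101 (5 bits); e = f_P(D_Q)/f_Q(D_P).
So e_{29}(P',Q') = 83776365164789 + 11157619891859*t + 127835051350546*t^2 + 172458102905505*t^3.
Finally e_{29}(P,Q) = 18209215604441 + 123411392551292*t + 109601586109094*t^2 + 113173278312712*t^3.

18209215604441 + 123411392551292*t + 109601586109094*t^2 + 113173278312712*t^3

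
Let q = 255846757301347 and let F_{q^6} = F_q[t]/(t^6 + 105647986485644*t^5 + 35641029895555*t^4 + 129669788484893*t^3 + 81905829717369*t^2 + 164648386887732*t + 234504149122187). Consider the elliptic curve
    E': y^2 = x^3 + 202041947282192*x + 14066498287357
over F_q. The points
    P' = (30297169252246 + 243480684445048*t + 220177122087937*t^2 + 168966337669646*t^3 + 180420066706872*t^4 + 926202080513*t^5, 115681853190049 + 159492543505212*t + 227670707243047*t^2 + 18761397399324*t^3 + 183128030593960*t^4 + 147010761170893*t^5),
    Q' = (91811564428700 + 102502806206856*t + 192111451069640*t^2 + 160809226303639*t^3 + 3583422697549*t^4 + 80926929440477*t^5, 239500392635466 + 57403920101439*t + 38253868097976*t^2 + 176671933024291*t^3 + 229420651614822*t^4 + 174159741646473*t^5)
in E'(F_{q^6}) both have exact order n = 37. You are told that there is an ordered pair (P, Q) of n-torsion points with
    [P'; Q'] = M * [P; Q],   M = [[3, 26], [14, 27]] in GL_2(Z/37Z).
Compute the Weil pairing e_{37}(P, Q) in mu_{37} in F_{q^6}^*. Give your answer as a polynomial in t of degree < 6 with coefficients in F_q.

194828001611254 + 194579074183767*t + 253817714864150*t^2 + 245705845565603*t^3 + 9116919569493*t^4 + 29207090205002*t^5

e_{37} is bilinear + alternating on E[37], so e_{37}(3*P + 26*Q, 14*P + 27*Q) = e_{37}(P,Q)^(3*27-26*14).
Hence e(P,Q) = e(P',Q')^{20} where 20 = 13^{-1} mod 37.
6-bit Miller (100101) on E'/F_{255846757301347} with a'=202041947282192, b'=14066498287357: accumulate tangent/chord ratios at Q'+S and P'+S'.
The quotient is 228647070884596 + 59218902011283*t + 75157877503381*t^2 + 216243337388664*t^3 + 219847034528651*t^4 + 162877874399621*t^5.
Thus e_{37}(P,Q) = 194828001611254 + 194579074183767*t + 253817714864150*t^2 + 245705845565603*t^3 + 9116919569493*t^4 + 29207090205002*t^5.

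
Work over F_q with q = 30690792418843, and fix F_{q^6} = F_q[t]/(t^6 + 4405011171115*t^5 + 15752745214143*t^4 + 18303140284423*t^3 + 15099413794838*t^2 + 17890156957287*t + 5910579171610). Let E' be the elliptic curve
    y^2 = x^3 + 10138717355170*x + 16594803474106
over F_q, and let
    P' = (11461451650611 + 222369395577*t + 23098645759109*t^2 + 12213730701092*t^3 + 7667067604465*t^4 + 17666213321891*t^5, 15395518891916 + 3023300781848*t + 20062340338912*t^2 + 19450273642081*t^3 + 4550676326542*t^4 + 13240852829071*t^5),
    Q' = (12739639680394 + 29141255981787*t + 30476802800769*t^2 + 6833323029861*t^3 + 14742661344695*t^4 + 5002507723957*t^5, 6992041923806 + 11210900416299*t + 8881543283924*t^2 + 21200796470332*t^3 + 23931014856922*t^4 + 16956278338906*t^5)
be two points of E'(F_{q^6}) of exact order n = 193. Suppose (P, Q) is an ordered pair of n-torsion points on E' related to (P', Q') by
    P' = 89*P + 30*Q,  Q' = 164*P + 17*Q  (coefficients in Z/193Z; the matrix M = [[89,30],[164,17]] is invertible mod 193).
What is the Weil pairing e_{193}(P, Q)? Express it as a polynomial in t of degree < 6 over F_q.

Alternating bilinearity on E[193] (values in mu_{193} in F_{30690792418843^6}) gives e(P',Q') = e(P,Q)^det(M).
89*17 - 30*164 = -3407; reduced mod 193: det = 67, inverse 121.
Run Miller on y^2=x^3+10138717355170*x+16594803474106 over F_{30690792418843}: ladder 11000001 (8 bits); e = f_P(D_Q)/f_Q(D_P).
Miller gives e_{193}(P',Q') = 7016914391082 + 4583054328074*t + 23918310350578*t^2 + 20830772826992*t^3 + 10853409693975*t^4 + 3013289781092*t^5 in F_{30690792418843^6}.
(7016914391082 + 4583054328074*t + 23918310350578*t^2 + 20830772826992*t^3 + 10853409693975*t^4 + 3013289781092*t^5)^{121} mod (30690792418843,f) = 133400759846 + 14778931594767*t + 11437745571063*t^2 + 8307696327153*t^3 + 4273327518019*t^4 + 1484611335069*t^5.

133400759846 + 14778931594767*t + 11437745571063*t^2 + 8307696327153*t^3 + 4273327518019*t^4 + 1484611335069*t^5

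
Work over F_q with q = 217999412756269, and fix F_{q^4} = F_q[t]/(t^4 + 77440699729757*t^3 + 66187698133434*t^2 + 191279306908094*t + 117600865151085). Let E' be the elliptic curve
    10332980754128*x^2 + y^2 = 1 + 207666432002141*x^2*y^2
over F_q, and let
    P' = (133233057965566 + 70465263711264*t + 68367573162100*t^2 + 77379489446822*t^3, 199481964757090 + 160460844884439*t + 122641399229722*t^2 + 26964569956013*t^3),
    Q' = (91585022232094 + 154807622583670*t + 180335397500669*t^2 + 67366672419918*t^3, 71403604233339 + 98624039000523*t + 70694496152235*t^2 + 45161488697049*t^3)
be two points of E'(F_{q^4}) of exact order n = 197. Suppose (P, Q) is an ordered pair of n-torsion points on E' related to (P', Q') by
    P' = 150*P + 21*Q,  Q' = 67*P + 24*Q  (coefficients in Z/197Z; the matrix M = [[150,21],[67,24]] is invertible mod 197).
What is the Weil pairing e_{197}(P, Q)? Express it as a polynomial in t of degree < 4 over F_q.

92942558857275 + 8147739953233*t + 162553971316688*t^2 + 189924516807479*t^3

Alternating bilinearity on E[197] (values in mu_{197} in F_{217999412756269^4}) gives e(P',Q') = e(P,Q)^det(M).
150*24 - 21*67 = 2193; reduced mod 197: det = 26, inverse 144.
Map (x,y)_Ed via u=(1+y)/(1-y), v=(1+y)/((1-y)x) to Montgomery A=0,B=202673160963998; then to (a',b')=(170261580469849,0).
Run Miller on y^2=x^3+170261580469849*x over F_{217999412756269}: ladder 11000101 (8 bits); e = f_P(D_Q)/f_Q(D_P).
e_{197}(P',Q') = 43799113479558 + 41870921530550*t + 57430742993675*t^2 + 14370414039414*t^3.
(43799113479558 + 41870921530550*t + 57430742993675*t^2 + 14370414039414*t^3)^{144} mod (217999412756269,f) = 92942558857275 + 8147739953233*t + 162553971316688*t^2 + 189924516807479*t^3.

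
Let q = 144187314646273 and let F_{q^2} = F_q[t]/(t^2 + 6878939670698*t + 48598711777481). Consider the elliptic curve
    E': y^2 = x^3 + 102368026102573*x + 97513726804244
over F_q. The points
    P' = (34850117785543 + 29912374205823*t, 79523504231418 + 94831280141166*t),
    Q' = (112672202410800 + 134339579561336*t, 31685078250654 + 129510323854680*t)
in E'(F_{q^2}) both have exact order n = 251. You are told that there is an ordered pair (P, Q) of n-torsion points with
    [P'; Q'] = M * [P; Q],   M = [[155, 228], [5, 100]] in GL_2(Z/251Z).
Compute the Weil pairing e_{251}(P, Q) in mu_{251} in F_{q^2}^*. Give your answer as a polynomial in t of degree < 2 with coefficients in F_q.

49660079461200 + 9957574010850*t

Alternating bilinearity on E[251] (values in mu_{251} in F_{144187314646273^2}) gives e(P',Q') = e(P,Q)^det(M).
Inverting 53 mod 251: 90. Thus e_{251}(P,Q) = e(P',Q')^{90}.
Build f_{251,P'} and f_{251,Q'} via the 8-bit ladder of 251=11111011_2; evaluate at shifted divisors; quotient in F_{144187314646273^2}.
Miller gives e_{251}(P',Q') = 49577849733677 + 140653485726123*t in F_{144187314646273^2}.
Raise to 90: e(P,Q) = 49660079461200 + 9957574010850*t in mu_{251}.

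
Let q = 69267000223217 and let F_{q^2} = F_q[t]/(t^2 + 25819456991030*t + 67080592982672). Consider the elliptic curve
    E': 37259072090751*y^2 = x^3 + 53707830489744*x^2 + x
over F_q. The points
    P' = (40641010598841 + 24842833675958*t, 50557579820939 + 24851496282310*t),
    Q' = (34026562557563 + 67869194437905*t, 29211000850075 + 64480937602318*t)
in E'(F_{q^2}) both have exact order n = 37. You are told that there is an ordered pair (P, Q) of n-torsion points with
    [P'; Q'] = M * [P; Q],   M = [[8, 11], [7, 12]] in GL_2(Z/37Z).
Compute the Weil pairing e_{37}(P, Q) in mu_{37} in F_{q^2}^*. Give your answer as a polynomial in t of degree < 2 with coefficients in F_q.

17270022311095 + 32691149605546*t

The 37-Weil pairing on E[37] over F_{69267000223217} is alternating-bilinear: e_{37}(P',Q') = e_{37}(P,Q)^det(M).
So e_{37}(P,Q) = e_{37}(P',Q')^{2}, since 19*2 = 1 mod 37.
Undo Montgomery via alpha=26268099063530, beta=5772942988792: (a',b')=(2757932290376,0) over F_{69267000223217}.
Run Miller on y^2=x^3+2757932290376*x over F_{69267000223217}: ladder 100101 (6 bits); e = f_P(D_Q)/f_Q(D_P).
e_{37}(P',Q') = 23941227728462 + 65617111432214*t.
Hence e(P,Q) = 17270022311095 + 32691149605546*t in F_{69267000223217^2}^*.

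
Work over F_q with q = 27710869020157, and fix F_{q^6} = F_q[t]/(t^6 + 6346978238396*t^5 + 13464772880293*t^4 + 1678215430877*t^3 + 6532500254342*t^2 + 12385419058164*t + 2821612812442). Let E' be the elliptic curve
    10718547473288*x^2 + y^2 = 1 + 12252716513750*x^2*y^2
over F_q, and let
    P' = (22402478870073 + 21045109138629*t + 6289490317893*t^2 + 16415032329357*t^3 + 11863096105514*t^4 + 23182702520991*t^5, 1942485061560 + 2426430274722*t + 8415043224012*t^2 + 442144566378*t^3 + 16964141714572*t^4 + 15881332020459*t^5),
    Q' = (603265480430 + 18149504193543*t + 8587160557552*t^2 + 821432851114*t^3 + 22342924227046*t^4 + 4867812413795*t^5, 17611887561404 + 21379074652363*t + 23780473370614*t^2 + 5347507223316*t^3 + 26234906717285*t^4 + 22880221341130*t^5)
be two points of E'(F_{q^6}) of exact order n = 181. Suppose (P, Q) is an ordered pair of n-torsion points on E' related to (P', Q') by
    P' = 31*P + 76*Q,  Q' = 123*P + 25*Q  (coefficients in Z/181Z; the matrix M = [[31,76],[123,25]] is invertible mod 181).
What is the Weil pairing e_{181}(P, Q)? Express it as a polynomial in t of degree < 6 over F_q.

Alternating bilinearity on E[181] (values in mu_{181} in F_{27710869020157^6}) gives e(P',Q') = e(P,Q)^det(M).
det M = 31*25 - 76*123 = -8573 = 115 (mod 181); 115^{-1} = 85 (mod 181).
Map (x,y)_Ed via u=(1+y)/(1-y), v=(1+y)/((1-y)x) to Montgomery A=16336391234222,B=10834395922300; then to (a',b')=(0,12592485852941).
Miller loop for e_{181} over F_{27710869020157^6}: bits of 181 = 10110101; 7 double steps + 4 add steps, l/v at each.
The quotient is 3687139553927 + 23323629392357*t + 4560451720500*t^2 + 12645676814207*t^3 + 11854355380820*t^4 + 1860033670847*t^5.
Hence e(P,Q) = 20377778075777 + 17468073054262*t + 26057629076127*t^2 + 8762502316611*t^3 + 136215533247*t^4 + 558126312065*t^5 in F_{27710869020157^6}^*.

20377778075777 + 17468073054262*t + 26057629076127*t^2 + 8762502316611*t^3 + 136215533247*t^4 + 558126312065*t^5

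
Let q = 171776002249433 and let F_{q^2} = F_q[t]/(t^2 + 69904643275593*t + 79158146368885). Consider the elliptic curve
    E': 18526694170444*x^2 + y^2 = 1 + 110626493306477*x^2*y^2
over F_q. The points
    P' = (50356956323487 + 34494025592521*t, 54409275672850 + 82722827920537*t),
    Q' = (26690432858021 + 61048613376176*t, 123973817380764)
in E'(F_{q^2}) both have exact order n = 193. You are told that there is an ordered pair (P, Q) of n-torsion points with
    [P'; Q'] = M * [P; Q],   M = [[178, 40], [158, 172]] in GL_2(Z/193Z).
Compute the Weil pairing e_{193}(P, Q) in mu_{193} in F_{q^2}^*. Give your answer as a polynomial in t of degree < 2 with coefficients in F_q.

e_{193} is bilinear + alternating on E[193], so e_{193}(178*P + 40*Q, 158*P + 172*Q) = e_{193}(P,Q)^(178*172-40*158).
Hence e(P,Q) = e(P',Q')^{114} where 114 = 171^{-1} mod 193.
Edwards a_E,d_E -> Montgomery A=112487369683678,B=77645330845789 -> Weierstrass 166360674801634,42141617193951 via alpha=107413532370870,beta=19919050778350.
Double-and-add over 11000001: 8-1 doublings, 3-1 additions; each step l_{T,T}/v_{2T} or l_{T,P'}/v at Q'+S for random S.
The quotient is 73470843039690 + 22416629029710*t.
Finally e_{193}(P,Q) = 140701994158318 + 41091186507082*t.

140701994158318 + 41091186507082*t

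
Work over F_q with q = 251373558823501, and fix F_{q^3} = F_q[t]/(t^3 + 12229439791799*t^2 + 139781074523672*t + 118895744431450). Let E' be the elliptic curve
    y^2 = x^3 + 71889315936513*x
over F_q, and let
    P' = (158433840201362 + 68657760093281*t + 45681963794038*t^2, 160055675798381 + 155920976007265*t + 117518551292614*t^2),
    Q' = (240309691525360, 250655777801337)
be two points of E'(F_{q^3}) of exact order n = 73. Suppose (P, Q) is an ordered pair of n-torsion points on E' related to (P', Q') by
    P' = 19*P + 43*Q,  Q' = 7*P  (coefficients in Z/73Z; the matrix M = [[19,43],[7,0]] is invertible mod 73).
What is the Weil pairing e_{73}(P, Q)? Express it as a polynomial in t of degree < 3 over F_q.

e_{73}(aP+bQ,cP+dQ) = e_{73}(P,Q)^(ad-bc); with (a,b,c,d)=(19,43,7,0) this gives the det-73 law.
det(M) mod 73 = 64; its inverse in (Z/73)^* is 8 (check: 64*8 mod 73 = 1).
Build f_{73,P'} and f_{73,Q'} via the 7-bit ladder of 73=1001001_2; evaluate at shifted divisors; quotient in F_{251373558823501^3}.
So e_{73}(P',Q') = 109221230198491 + 75415315878495*t + 206221869085708*t^2.
Hence e(P,Q) = 41538840427725 + 122052651721000*t + 154196082800898*t^2 in F_{251373558823501^3}^*.

41538840427725 + 122052651721000*t + 154196082800898*t^2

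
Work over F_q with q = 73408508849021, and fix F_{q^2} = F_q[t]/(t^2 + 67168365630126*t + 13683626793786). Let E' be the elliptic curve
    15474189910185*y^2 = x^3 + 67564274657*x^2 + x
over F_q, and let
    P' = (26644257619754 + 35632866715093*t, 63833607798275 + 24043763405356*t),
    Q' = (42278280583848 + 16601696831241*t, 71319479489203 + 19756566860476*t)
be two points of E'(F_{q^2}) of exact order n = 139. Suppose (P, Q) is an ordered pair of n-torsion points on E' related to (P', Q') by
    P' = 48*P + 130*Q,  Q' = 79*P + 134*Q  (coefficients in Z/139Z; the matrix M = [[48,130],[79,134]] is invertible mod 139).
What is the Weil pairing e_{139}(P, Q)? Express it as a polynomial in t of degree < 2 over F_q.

Alternating bilinearity on E[139] (values in mu_{139} in F_{73408508849021^2}) gives e(P',Q') = e(P,Q)^det(M).
So e_{139}(P,Q) = e_{139}(P',Q')^{121}, since 54*121 = 1 mod 139.
Montgomery->Weierstrass: x_W = 405889425390*x+60808812686525, y_W=405889425390*y on F_{73408508849021}; lands on y^2=x^3+49867595266148*x+25251811867293.
Miller loop for e_{139} over F_{73408508849021^2}: bits of 139 = 10001011; 7 double steps + 3 add steps, l/v at each.
The quotient is 67590285781375 + 29885513611656*t.
(67590285781375 + 29885513611656*t)^{121} mod (73408508849021,f) = 11437857161683 + 16070993352589*t.

11437857161683 + 16070993352589*t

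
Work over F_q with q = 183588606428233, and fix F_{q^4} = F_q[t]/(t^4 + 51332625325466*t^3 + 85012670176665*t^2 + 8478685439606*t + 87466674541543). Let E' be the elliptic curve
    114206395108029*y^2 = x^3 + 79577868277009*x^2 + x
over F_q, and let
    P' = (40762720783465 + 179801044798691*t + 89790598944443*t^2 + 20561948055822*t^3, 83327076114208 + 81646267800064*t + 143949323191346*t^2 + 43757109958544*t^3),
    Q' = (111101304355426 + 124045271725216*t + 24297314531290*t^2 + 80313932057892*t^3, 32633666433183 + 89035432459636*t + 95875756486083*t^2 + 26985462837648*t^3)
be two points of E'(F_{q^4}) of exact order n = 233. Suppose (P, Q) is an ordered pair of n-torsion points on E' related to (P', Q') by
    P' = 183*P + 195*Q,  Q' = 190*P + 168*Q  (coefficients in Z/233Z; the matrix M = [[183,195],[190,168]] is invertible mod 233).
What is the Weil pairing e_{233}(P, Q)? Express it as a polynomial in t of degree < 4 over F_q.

13974741176811 + 7888237598831*t + 93685838865602*t^2 + 116357229269372*t^3

Since e_{233}(P,P)=e_{233}(Q,Q)=1 and e_{233}(Q,P)=e_{233}(P,Q)^{-1}, expanding e_{233}(183*P + 195*Q,190*P + 168*Q) leaves e(P,Q)^det(M).
183*168 - 195*190 = -6306; reduced mod 233: det = 218, inverse 31.
Undo Montgomery via alpha=106788629082691, beta=22301678845011: (a',b')=(141272888551133,74868670107795) over F_{183588606428233}.
Miller loop for e_{233} over F_{183588606428233^4}: bits of 233 = 11101001; 7 double steps + 4 add steps, l/v at each.
So e_{233}(P',Q') = 85340112235895 + 96420007711653*t + 71600033519114*t^2 + 92096952337976*t^3.
e_{233}(P,Q) = (85340112235895 + 96420007711653*t + 71600033519114*t^2 + 92096952337976*t^3)^{31} = 13974741176811 + 7888237598831*t + 93685838865602*t^2 + 116357229269372*t^3.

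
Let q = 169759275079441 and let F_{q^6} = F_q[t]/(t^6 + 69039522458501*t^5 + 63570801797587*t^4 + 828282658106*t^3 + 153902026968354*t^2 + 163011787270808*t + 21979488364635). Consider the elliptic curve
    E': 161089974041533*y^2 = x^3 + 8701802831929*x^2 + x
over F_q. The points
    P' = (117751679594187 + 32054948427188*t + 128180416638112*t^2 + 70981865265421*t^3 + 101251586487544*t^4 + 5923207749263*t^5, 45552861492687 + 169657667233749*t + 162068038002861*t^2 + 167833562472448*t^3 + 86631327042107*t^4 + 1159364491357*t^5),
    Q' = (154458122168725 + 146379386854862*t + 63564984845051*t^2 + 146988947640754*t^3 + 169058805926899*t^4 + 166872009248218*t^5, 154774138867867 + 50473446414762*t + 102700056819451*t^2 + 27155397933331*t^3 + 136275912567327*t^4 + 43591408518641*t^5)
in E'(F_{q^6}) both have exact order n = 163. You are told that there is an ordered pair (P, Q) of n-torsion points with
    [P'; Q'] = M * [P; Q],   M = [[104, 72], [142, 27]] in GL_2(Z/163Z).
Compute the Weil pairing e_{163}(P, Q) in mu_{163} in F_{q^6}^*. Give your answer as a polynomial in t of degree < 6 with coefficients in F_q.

Since e_{163}(P,P)=e_{163}(Q,Q)=1 and e_{163}(Q,P)=e_{163}(P,Q)^{-1}, expanding e_{163}(104*P + 72*Q,142*P + 27*Q) leaves e(P,Q)^det(M).
104*27 - 72*142 = -7416; reduced mod 163: det = 82, inverse 2.
(x,y)|->(45500117559695x+156493619410292,45500117559695y) sends E' to y^2=x^3+76548438828735*x+126842631596326.
Miller loop for e_{163} over F_{169759275079441^6}: bits of 163 = 10100011; 7 double steps + 3 add steps, l/v at each.
The quotient is 7416479304659 + 154936249431223*t + 22350957363475*t^2 + 132163527524285*t^3 + 115129990106408*t^4 + 82493111223359*t^5.
Finally e_{163}(P,Q) = 139736954418528 + 161546349505337*t + 67745074381749*t^2 + 40269875704420*t^3 + 79260089258251*t^4 + 95917325153749*t^5.

139736954418528 + 161546349505337*t + 67745074381749*t^2 + 40269875704420*t^3 + 79260089258251*t^4 + 95917325153749*t^5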